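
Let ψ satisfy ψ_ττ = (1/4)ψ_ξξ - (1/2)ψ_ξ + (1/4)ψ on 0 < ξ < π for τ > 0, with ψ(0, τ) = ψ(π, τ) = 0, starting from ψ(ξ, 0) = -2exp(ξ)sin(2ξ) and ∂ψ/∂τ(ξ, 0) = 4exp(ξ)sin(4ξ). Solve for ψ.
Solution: Substitute ψ = exp(ξ)u, i.e. u = exp(-ξ)ψ.
By the product rule, ψ_ξ = exp(ξ)(u_ξ + u), ψ_ξξ = exp(ξ)(u_ξξ + 2u_ξ + u), ψ_ττ = exp(ξ)u_ττ.
Substituting into the PDE and dividing by exp(ξ): u_ττ = (1/4)(u_ξξ + 2u_ξ + u) - (1/2)(u_ξ + u) + (1/4)u.
The lower-order terms cancel, leaving the standard wave equation u_ττ = (1/4)u_ξξ.
Initial data for u: u(ξ,0) = exp(-ξ)ψ(ξ,0) = -2sin(2ξ); u_τ(ξ,0) = exp(-ξ)ψ_τ(ξ,0) = 4sin(4ξ). The boundary conditions carry over: u(0,τ) = u(π,τ) = 0.
Solve for u:
  Using separation of variables u = X(ξ)T(τ):
  Eigenfunctions: sin(nξ), n = 1, 2, 3, ...
  General solution: u(ξ, τ) = Σ [A_n cos(n τ/2) + B_n sin(n τ/2)] sin(nξ)
  From u(ξ,0) = -2sin(2ξ): A_2=-2. From u_τ(ξ,0) = 4sin(4ξ), using u_τ(ξ,0) = Σ ω_n B_n sin(nξ) with ω_n = n/2: B_4 = 4/2 = 2.
Hence u(ξ,τ) = -2sin(2ξ)cos(τ) + 2sin(4ξ)sin(2τ).
Transform back: ψ(ξ,τ) = exp(ξ)u(ξ,τ).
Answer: ψ(ξ, τ) = -2exp(ξ)sin(2ξ)cos(τ) + 2exp(ξ)sin(4ξ)sin(2τ)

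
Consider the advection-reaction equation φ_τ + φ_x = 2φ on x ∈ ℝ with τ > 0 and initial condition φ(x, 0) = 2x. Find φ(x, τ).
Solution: Substitute φ = exp(2τ)u.
Then φ_τ = exp(2τ)(u_τ + 2u), φ_x = exp(2τ)u_x; substituting and dividing by exp(2τ), the lower-order terms cancel: u_τ + u_x = 0 (standard advection equation).
Data for u: u(x,0) = φ(x,0) = 2x.
By characteristics (dx/dτ = 1), u(x,τ) = f(x - τ) with f = u(·, 0).
So u(x,τ) = 2x - 2τ, and φ(x,τ) = exp(2τ)u(x,τ).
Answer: φ(x, τ) = 2xexp(2τ) - 2τexp(2τ)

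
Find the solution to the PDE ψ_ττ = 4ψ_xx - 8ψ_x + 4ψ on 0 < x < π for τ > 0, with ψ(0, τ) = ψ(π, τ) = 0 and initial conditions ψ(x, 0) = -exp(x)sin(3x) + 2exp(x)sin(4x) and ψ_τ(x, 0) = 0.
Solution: Substitute ψ = exp(x)u, i.e. u = exp(-x)ψ.
By the product rule, ψ_x = exp(x)(u_x + u), ψ_xx = exp(x)(u_xx + 2u_x + u), ψ_ττ = exp(x)u_ττ.
Substituting into the PDE and dividing by exp(x): u_ττ = 4(u_xx + 2u_x + u) - 8(u_x + u) + 4u.
The lower-order terms cancel, leaving the standard wave equation u_ττ = 4u_xx.
Initial data for u: u(x,0) = exp(-x)ψ(x,0) = -sin(3x) + 2sin(4x); u_τ(x,0) = exp(-x)ψ_τ(x,0) = 0. The boundary conditions carry over: u(0,τ) = u(π,τ) = 0.
Solve for u:
  Using separation of variables u = X(x)T(τ):
  Eigenfunctions: sin(nx), n = 1, 2, 3, ...
  General solution: u(x, τ) = Σ [A_n cos(2n τ) + B_n sin(2n τ)] sin(nx)
  From u(x,0) = -sin(3x) + 2sin(4x): A_3=-1, A_4=2. From u_τ(x,0) = 0: all B_n = 0.
Hence u(x,τ) = -sin(3x)cos(6τ) + 2sin(4x)cos(8τ).
Transform back: ψ(x,τ) = exp(x)u(x,τ).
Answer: ψ(x, τ) = -exp(x)sin(3x)cos(6τ) + 2exp(x)sin(4x)cos(8τ)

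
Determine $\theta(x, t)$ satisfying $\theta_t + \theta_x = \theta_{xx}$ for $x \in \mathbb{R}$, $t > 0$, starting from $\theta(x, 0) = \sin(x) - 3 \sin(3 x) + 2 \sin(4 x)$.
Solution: Moving frame: $\eta = x - t$, $\sigma = t$, $\theta = u(\eta,\sigma)$, so $\theta_t = u_{\sigma} - u_{\eta}$ and $\theta_{xx} = u_{\eta\eta}$.
Hence $\theta_t + \theta_x = u_{\sigma}$ and the PDE becomes the heat equation $u_{\sigma} = u_{\eta\eta}$ on $\eta \in \mathbb{R}$.
Initial data: $u(\eta,0) = \theta(\eta,0) = \sin(\eta) - 3 \sin(3 \eta) + 2 \sin(4 \eta)$. Each mode $\sin(n\eta)$ decays as $e^{-n^2\sigma}$ on $\mathbb{R}$, so $u(\eta,\sigma) = \sum c_n e^{-n^2\sigma} \sin(n\eta)$ with $c_1=1, c_3=-3, c_4=2$: $u(\eta,\sigma) = e^{-\sigma} \sin(\eta) - 3 e^{-9 \sigma} \sin(3 \eta) + 2 e^{-16 \sigma} \sin(4 \eta)$.
Substituting back: $\theta(x,t) = u(x - t, t)$.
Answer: $\theta(x, t) = - e^{-t} \sin(t - x) + 3 e^{-9 t} \sin(3 t - 3 x) - 2 e^{-16 t} \sin(4 t - 4 x)$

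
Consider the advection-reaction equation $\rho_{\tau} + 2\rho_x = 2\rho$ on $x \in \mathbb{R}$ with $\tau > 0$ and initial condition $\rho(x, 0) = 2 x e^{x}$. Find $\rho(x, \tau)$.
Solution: Substitute $\rho = e^{x}u$, i.e. $u = e^{-x}\rho$.
By the product rule, $\rho_x = e^{x}(u_x + u)$, $\rho_{\tau} = e^{x}u_{\tau}$.
Substituting into the PDE and dividing by $e^{x}$: $u_{\tau} + 2(u_x + u) = 2u$.
The lower-order terms cancel, leaving the standard advection equation $u_{\tau} + 2u_x = 0$.
Initial data for $u$: $u(x,0) = e^{-x}\rho(x,0) = 2 x$.
Solve for $u$:
  By method of characteristics (waves move right with speed 2):
  Along characteristics $x - 2\tau =$ const, $u$ is constant, so $u(x,\tau) = f(x - 2\tau)$ with $f = u( \cdot , 0)$.
Hence $u(x,\tau) = 2 x - 4 \tau$.
Transform back: $\rho(x,\tau) = e^{x}u(x,\tau)$.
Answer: $\rho(x, \tau) = -4 \tau e^{x} + 2 x e^{x}$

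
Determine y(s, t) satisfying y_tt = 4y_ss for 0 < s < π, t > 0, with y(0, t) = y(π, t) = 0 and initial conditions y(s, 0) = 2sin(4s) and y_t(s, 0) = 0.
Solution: Using separation of variables y = X(s)T(t):
Eigenfunctions: sin(ns), n = 1, 2, 3, ...
General solution: y(s, t) = Σ [A_n cos(2n t) + B_n sin(2n t)] sin(ns)
From y(s,0) = 2sin(4s): A_4=2. From y_t(s,0) = 0: all B_n = 0.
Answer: y(s, t) = 2sin(4s)cos(8t)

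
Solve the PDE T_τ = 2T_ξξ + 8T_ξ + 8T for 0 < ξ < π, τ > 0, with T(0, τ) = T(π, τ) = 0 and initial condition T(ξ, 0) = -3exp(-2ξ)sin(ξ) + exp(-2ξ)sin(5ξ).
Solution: Substitute T = exp(-2ξ)u, i.e. u = exp(2ξ)T.
By the product rule, T_ξ = exp(-2ξ)(u_ξ - 2u), T_ξξ = exp(-2ξ)(u_ξξ - 4u_ξ + 4u), T_τ = exp(-2ξ)u_τ.
Substituting into the PDE and dividing by exp(-2ξ): u_τ = 2(u_ξξ - 4u_ξ + 4u) + 8(u_ξ - 2u) + 8u.
The lower-order terms cancel, leaving the standard heat equation u_τ = 2u_ξξ.
Initial data for u: u(ξ,0) = exp(2ξ)T(ξ,0) = -3sin(ξ) + sin(5ξ). The boundary conditions carry over: u(0,τ) = u(π,τ) = 0.
Solve for u:
  Using separation of variables u = X(ξ)G(τ):
  Eigenfunctions: sin(nξ), n = 1, 2, 3, ...
  General solution: u(ξ, τ) = Σ c_n sin(nξ) exp(-2n² τ)
  Matching u(ξ,0) = -3sin(ξ) + sin(5ξ) term by term: c_1=-3, c_5=1.
Hence u(ξ,τ) = -3exp(-2τ)sin(ξ) + exp(-50τ)sin(5ξ).
Transform back: T(ξ,τ) = exp(-2ξ)u(ξ,τ).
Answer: T(ξ, τ) = -3exp(-2ξ)exp(-2τ)sin(ξ) + exp(-2ξ)exp(-50τ)sin(5ξ)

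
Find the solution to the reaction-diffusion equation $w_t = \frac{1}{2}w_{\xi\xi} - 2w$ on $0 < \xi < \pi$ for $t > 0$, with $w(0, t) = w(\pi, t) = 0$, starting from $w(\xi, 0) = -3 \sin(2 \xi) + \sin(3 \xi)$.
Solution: Substitute $w = e^{-2t}u$, i.e. $u = e^{2t}w$.
By the product rule, $w_t = e^{-2t}(u_t - 2u)$, $w_{\xi\xi} = e^{-2t}u_{\xi\xi}$.
Substituting into the PDE and dividing by $e^{-2t}$: $u_t - 2u = \frac{1}{2}u_{\xi\xi} - 2u$.
The lower-order terms cancel, leaving the standard heat equation $u_t = \frac{1}{2}u_{\xi\xi}$.
Initial data for $u$: $u(\xi,0) = w(\xi,0) = -3 \sin(2 \xi) + \sin(3 \xi)$. The boundary conditions carry over: $u(0,t) = u(\pi,t) = 0$.
Solve for $u$:
  Using separation of variables $u = X(\xi)T(t)$:
  Eigenfunctions: $\sin(n\xi)$, $n = 1, 2, 3, \ldots$
  General solution: $u(\xi, t) = \sum c_n \sin(n\xi) e^{-n^2 t/2}$
  Matching $u(\xi,0) = -3 \sin(2 \xi) + \sin(3 \xi)$ term by term: $c_2=-3, c_3=1$.
Hence $u(\xi,t) = -3 e^{-2 t} \sin(2 \xi) + e^{-9 t/2} \sin(3 \xi)$.
Transform back: $w(\xi,t) = e^{-2t}u(\xi,t)$.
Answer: $w(\xi, t) = -3 e^{-4 t} \sin(2 \xi) + e^{-13 t/2} \sin(3 \xi)$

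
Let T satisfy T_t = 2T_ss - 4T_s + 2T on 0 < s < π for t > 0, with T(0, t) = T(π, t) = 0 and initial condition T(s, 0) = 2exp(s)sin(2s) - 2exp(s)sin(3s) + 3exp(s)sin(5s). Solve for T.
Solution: Substitute T = exp(s)u, i.e. u = exp(-s)T.
By the product rule, T_s = exp(s)(u_s + u), T_ss = exp(s)(u_ss + 2u_s + u), T_t = exp(s)u_t.
Substituting into the PDE and dividing by exp(s): u_t = 2(u_ss + 2u_s + u) - 4(u_s + u) + 2u.
The lower-order terms cancel, leaving the standard heat equation u_t = 2u_ss.
Initial data for u: u(s,0) = exp(-s)T(s,0) = 2sin(2s) - 2sin(3s) + 3sin(5s). The boundary conditions carry over: u(0,t) = u(π,t) = 0.
Solve for u:
  Using separation of variables u = X(s)G(t):
  Eigenfunctions: sin(ns), n = 1, 2, 3, ...
  General solution: u(s, t) = Σ c_n sin(ns) exp(-2n² t)
  Matching u(s,0) = 2sin(2s) - 2sin(3s) + 3sin(5s) term by term: c_2=2, c_3=-2, c_5=3.
Hence u(s,t) = 2exp(-8t)sin(2s) - 2exp(-18t)sin(3s) + 3exp(-50t)sin(5s).
Transform back: T(s,t) = exp(s)u(s,t).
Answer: T(s, t) = 2exp(s)exp(-8t)sin(2s) - 2exp(s)exp(-18t)sin(3s) + 3exp(s)exp(-50t)sin(5s)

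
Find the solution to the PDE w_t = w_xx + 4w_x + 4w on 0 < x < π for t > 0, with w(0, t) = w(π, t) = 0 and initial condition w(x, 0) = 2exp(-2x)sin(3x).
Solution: Substitute w = exp(-2x)u, i.e. u = exp(2x)w.
By the product rule, w_x = exp(-2x)(u_x - 2u), w_xx = exp(-2x)(u_xx - 4u_x + 4u), w_t = exp(-2x)u_t.
Substituting into the PDE and dividing by exp(-2x): u_t = (u_xx - 4u_x + 4u) + 4(u_x - 2u) + 4u.
The lower-order terms cancel, leaving the standard heat equation u_t = u_xx.
Initial data for u: u(x,0) = exp(2x)w(x,0) = 2sin(3x). The boundary conditions carry over: u(0,t) = u(π,t) = 0.
Solve for u:
  Using separation of variables u = X(x)T(t):
  Eigenfunctions: sin(nx), n = 1, 2, 3, ...
  General solution: u(x, t) = Σ c_n sin(nx) exp(-n² t)
  Matching u(x,0) = 2sin(3x) term by term: c_3=2.
Hence u(x,t) = 2exp(-9t)sin(3x).
Transform back: w(x,t) = exp(-2x)u(x,t).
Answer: w(x, t) = 2exp(-9t)exp(-2x)sin(3x)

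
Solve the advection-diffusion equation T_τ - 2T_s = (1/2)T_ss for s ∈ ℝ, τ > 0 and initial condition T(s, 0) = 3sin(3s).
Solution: Moving frame: η = s + 2τ, σ = τ, T = u(η,σ), so T_τ = u_σ + 2u_η and T_ss = u_ηη.
Hence T_τ - 2T_s = u_σ and the PDE becomes the heat equation u_σ = (1/2)u_ηη on η ∈ ℝ.
Initial data: u(η,0) = T(η,0) = 3sin(3η). Each mode sin(nη) decays as exp(-n²σ/2) on ℝ, so u(η,σ) = Σ c_n exp(-n²σ/2) sin(nη) with c_3=3: u(η,σ) = 3exp(-9σ/2)sin(3η).
Substituting back: T(s,τ) = u(s + 2τ, τ).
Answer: T(s, τ) = 3exp(-9τ/2)sin(3s + 6τ)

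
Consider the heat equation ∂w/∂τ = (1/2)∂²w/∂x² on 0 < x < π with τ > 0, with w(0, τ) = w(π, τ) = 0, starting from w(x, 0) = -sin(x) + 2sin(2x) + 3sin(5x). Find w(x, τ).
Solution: Separating variables: w = Σ c_n exp(-n²τ/2) sin(nx). From w(x,0) = -sin(x) + 2sin(2x) + 3sin(5x): c_1=-1, c_2=2, c_5=3.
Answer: w(x, τ) = 2exp(-2τ)sin(2x) - exp(-τ/2)sin(x) + 3exp(-25τ/2)sin(5x)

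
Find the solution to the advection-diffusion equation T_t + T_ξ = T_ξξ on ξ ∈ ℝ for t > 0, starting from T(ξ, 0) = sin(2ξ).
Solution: Moving frame: η = ξ - t, σ = t, T = u(η,σ), so T_t = u_σ - u_η and T_ξξ = u_ηη.
Hence T_t + T_ξ = u_σ and the PDE becomes the heat equation u_σ = u_ηη on η ∈ ℝ.
Initial data: u(η,0) = T(η,0) = sin(2η). Each mode sin(nη) decays as exp(-n²σ) on ℝ, so u(η,σ) = Σ c_n exp(-n²σ) sin(nη) with c_2=1: u(η,σ) = exp(-4σ)sin(2η).
Substituting back: T(ξ,t) = u(ξ - t, t).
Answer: T(ξ, t) = -exp(-4t)sin(2t - 2ξ)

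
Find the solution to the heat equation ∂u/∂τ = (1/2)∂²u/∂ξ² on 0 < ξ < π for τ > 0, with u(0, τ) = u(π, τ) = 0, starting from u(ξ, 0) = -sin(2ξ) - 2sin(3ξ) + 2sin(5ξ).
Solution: Using separation of variables u = X(ξ)T(τ):
Eigenfunctions: sin(nξ), n = 1, 2, 3, ...
General solution: u(ξ, τ) = Σ c_n sin(nξ) exp(-n² τ/2)
Matching u(ξ,0) = -sin(2ξ) - 2sin(3ξ) + 2sin(5ξ) term by term: c_2=-1, c_3=-2, c_5=2.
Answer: u(ξ, τ) = -exp(-2τ)sin(2ξ) - 2exp(-9τ/2)sin(3ξ) + 2exp(-25τ/2)sin(5ξ)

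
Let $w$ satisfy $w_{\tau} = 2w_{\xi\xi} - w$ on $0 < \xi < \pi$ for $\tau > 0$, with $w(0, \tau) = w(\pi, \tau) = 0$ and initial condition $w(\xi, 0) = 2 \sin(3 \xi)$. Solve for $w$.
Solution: Substitute $w = e^{-\tau}u$, i.e. $u = e^{\tau}w$.
By the product rule, $w_{\tau} = e^{-\tau}(u_{\tau} - u)$, $w_{\xi\xi} = e^{-\tau}u_{\xi\xi}$.
Substituting into the PDE and dividing by $e^{-\tau}$: $u_{\tau} - u = 2u_{\xi\xi} - u$.
The lower-order terms cancel, leaving the standard heat equation $u_{\tau} = 2u_{\xi\xi}$.
Initial data for $u$: $u(\xi,0) = w(\xi,0) = 2 \sin(3 \xi)$. The boundary conditions carry over: $u(0,\tau) = u(\pi,\tau) = 0$.
Solve for $u$:
  Using separation of variables $u = X(\xi)T(\tau)$:
  Eigenfunctions: $\sin(n\xi)$, $n = 1, 2, 3, \ldots$
  General solution: $u(\xi, \tau) = \sum c_n \sin(n\xi) e^{-2n^2 \tau}$
  Matching $u(\xi,0) = 2 \sin(3 \xi)$ term by term: $c_3=2$.
Hence $u(\xi,\tau) = 2 e^{-18 \tau} \sin(3 \xi)$.
Transform back: $w(\xi,\tau) = e^{-\tau}u(\xi,\tau)$.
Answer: $w(\xi, \tau) = 2 e^{-19 \tau} \sin(3 \xi)$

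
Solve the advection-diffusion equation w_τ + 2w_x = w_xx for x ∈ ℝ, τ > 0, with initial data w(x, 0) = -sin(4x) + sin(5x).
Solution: Change to a moving frame: let η = x - 2τ, σ = τ and write w(x,τ) = u(η,σ).
By the chain rule w_τ = u_σ - 2u_η, w_x = u_η, w_xx = u_ηη.
Then w_τ + 2w_x = u_σ: the advection term cancels and the PDE becomes the heat equation u_σ = u_ηη on η ∈ ℝ.
Initial data: u(η,0) = w(η,0) = -sin(4η) + sin(5η).
On η ∈ ℝ each mode satisfies (sin(nη))″ = -n² sin(nη), so exp(-n²σ) sin(nη) solves the heat equation; by superposition u(η,σ) = Σ c_n exp(-n²σ) sin(nη).
Reading off the coefficients: c_4=-1, c_5=1, so u(η,σ) = -exp(-16σ)sin(4η) + exp(-25σ)sin(5η).
Substituting back η = x - 2τ, σ = τ: w(x,τ) = u(x - 2τ, τ).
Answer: w(x, τ) = -exp(-16τ)sin(4x - 8τ) + exp(-25τ)sin(5x - 10τ)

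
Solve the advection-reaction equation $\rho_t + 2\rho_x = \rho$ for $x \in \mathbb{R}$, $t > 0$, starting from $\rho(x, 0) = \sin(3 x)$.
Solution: Substitute $\rho = e^{t}u$.
Then $\rho_t = e^{t}(u_t + u)$, $\rho_x = e^{t}u_x$; substituting and dividing by $e^{t}$, the lower-order terms cancel: $u_t + 2u_x = 0$ (standard advection equation).
Data for $u$: $u(x,0) = \rho(x,0) = \sin(3 x)$.
By characteristics ($dx/dt = 2$), $u(x,t) = f(x - 2t)$ with $f = u( \cdot , 0)$.
So $u(x,t) = - \sin(6 t - 3 x)$, and $\rho(x,t) = e^{t}u(x,t)$.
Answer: $\rho(x, t) = - e^{t} \sin(6 t - 3 x)$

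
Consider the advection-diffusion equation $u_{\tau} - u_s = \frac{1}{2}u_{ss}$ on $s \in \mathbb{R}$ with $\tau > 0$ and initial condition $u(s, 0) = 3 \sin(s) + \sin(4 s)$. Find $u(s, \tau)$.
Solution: Change to a moving frame: let $\eta = s + \tau$, $\sigma = \tau$ and write $u(s,\tau) = w(\eta,\sigma)$.
By the chain rule $u_{\tau} = w_{\sigma} + w_{\eta}$, $u_s = w_{\eta}$, $u_{ss} = w_{\eta\eta}$.
Then $u_{\tau} - u_s = w_{\sigma}$: the advection term cancels and the PDE becomes the heat equation $w_{\sigma} = \frac{1}{2}w_{\eta\eta}$ on $\eta \in \mathbb{R}$.
Initial data: $w(\eta,0) = u(\eta,0) = 3 \sin(\eta) + \sin(4 \eta)$.
On $\eta \in \mathbb{R}$ each mode satisfies $(\sin(n\eta))'' = -n^2 \sin(n\eta)$, so $e^{-n^2\sigma/2} \sin(n\eta)$ solves the heat equation; by superposition $w(\eta,\sigma) = \sum c_n e^{-n^2\sigma/2} \sin(n\eta)$.
Reading off the coefficients: $c_1=3, c_4=1$, so $w(\eta,\sigma) = e^{-8 \sigma} \sin(4 \eta) + 3 e^{-\sigma/2} \sin(\eta)$.
Substituting back $\eta = s + \tau$, $\sigma = \tau$: $u(s,\tau) = w(s + \tau, \tau)$.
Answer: $u(s, \tau) = e^{-8 \tau} \sin(4 \tau + 4 s) + 3 e^{-\tau/2} \sin(\tau + s)$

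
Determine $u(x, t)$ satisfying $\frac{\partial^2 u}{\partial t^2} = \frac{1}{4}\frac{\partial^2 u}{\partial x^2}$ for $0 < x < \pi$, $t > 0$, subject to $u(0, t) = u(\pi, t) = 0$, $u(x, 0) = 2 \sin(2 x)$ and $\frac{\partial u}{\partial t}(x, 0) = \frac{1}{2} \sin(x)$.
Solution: Using separation of variables $u = X(x)T(t)$:
Eigenfunctions: $\sin(nx)$, $n = 1, 2, 3, \ldots$
General solution: $u(x, t) = \sum [A_n \cos(n t/2) + B_n \sin(n t/2)] \sin(nx)$
From $u(x,0) = 2 \sin(2 x)$: $A_2=2$. From $u_t(x,0) = \frac{1}{2} \sin(x)$, using $u_t(x,0) = \sum \omega_n B_n \sin(nx)$ with $\omega_n = n/2$: $B_1 = (1/2)/(1/2) = 1$.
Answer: $u(x, t) = \sin(t/2) \sin(x) + 2 \sin(2 x) \cos(t)$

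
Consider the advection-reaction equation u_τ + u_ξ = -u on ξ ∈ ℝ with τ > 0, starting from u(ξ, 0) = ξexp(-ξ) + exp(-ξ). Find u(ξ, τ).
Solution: Substitute u = exp(-ξ)w.
Then u_ξ = exp(-ξ)(w_ξ - w), u_τ = exp(-ξ)w_τ; substituting and dividing by exp(-ξ), the lower-order terms cancel: w_τ + w_ξ = 0 (standard advection equation).
Data for w: w(ξ,0) = exp(ξ)u(ξ,0) = ξ + 1.
By characteristics (dξ/dτ = 1), w(ξ,τ) = f(ξ - τ) with f = w(·, 0).
So w(ξ,τ) = ξ - τ + 1, and u(ξ,τ) = exp(-ξ)w(ξ,τ).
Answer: u(ξ, τ) = ξexp(-ξ) - τexp(-ξ) + exp(-ξ)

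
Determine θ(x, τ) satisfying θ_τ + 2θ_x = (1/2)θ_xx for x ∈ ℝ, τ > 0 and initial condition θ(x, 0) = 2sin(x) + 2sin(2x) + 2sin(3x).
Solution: Moving frame: η = x - 2τ, σ = τ, θ = u(η,σ), so θ_τ = u_σ - 2u_η and θ_xx = u_ηη.
Hence θ_τ + 2θ_x = u_σ and the PDE becomes the heat equation u_σ = (1/2)u_ηη on η ∈ ℝ.
Initial data: u(η,0) = θ(η,0) = 2sin(η) + 2sin(2η) + 2sin(3η). Each mode sin(nη) decays as exp(-n²σ/2) on ℝ, so u(η,σ) = Σ c_n exp(-n²σ/2) sin(nη) with c_1=2, c_2=2, c_3=2: u(η,σ) = 2exp(-2σ)sin(2η) + 2exp(-σ/2)sin(η) + 2exp(-9σ/2)sin(3η).
Substituting back: θ(x,τ) = u(x - 2τ, τ).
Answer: θ(x, τ) = 2exp(-2τ)sin(2x - 4τ) + 2exp(-τ/2)sin(x - 2τ) + 2exp(-9τ/2)sin(3x - 6τ)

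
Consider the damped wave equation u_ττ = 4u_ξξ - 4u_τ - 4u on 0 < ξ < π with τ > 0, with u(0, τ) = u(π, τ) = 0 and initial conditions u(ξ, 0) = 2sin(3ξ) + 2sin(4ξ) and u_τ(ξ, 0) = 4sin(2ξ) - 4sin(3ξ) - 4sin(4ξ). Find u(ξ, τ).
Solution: Substitute u = exp(-2τ)w, i.e. w = exp(2τ)u.
By the product rule, u_τ = exp(-2τ)(w_τ - 2w), u_ττ = exp(-2τ)(w_ττ - 4w_τ + 4w), u_ξξ = exp(-2τ)w_ξξ.
Substituting into the PDE and dividing by exp(-2τ): w_ττ - 4w_τ + 4w = 4w_ξξ - 4(w_τ - 2w) - 4w.
The lower-order terms cancel, leaving the standard wave equation w_ττ = 4w_ξξ.
Initial data for w: w(ξ,0) = u(ξ,0) = 2sin(3ξ) + 2sin(4ξ); w_τ(ξ,0) = u_τ(ξ,0) + 2u(ξ,0) = 4sin(2ξ). The boundary conditions carry over: w(0,τ) = w(π,τ) = 0.
Solve for w:
  Using separation of variables w = X(ξ)T(τ):
  Eigenfunctions: sin(nξ), n = 1, 2, 3, ...
  General solution: w(ξ, τ) = Σ [A_n cos(2n τ) + B_n sin(2n τ)] sin(nξ)
  From w(ξ,0) = 2sin(3ξ) + 2sin(4ξ): A_3=2, A_4=2. From w_τ(ξ,0) = 4sin(2ξ), using w_τ(ξ,0) = Σ ω_n B_n sin(nξ) with ω_n = 2n: B_2 = 4/4 = 1.
Hence w(ξ,τ) = sin(2ξ)sin(4τ) + 2sin(3ξ)cos(6τ) + 2sin(4ξ)cos(8τ).
Transform back: u(ξ,τ) = exp(-2τ)w(ξ,τ).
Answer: u(ξ, τ) = exp(-2τ)sin(2ξ)sin(4τ) + 2exp(-2τ)sin(3ξ)cos(6τ) + 2exp(-2τ)sin(4ξ)cos(8τ)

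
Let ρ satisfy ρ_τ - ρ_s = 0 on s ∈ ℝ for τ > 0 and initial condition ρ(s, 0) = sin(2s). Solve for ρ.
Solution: By method of characteristics (waves move left with speed 1):
Along characteristics s + τ = const, ρ is constant, so ρ(s,τ) = f(s + τ) with f = ρ(·, 0).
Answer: ρ(s, τ) = sin(2s + 2τ)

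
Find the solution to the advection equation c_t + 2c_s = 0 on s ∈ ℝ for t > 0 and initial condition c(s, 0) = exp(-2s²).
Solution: By method of characteristics (waves move right with speed 2):
Along characteristics s - 2t = const, c is constant, so c(s,t) = f(s - 2t) with f = c(·, 0).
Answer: c(s, t) = exp(-2(s - 2t)²)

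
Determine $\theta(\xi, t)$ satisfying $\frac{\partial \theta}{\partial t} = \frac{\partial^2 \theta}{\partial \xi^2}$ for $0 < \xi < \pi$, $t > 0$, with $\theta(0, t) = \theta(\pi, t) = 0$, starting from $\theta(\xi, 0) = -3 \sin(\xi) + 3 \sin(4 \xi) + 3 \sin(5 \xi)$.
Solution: Using separation of variables $\theta = X(\xi)G(t)$:
Eigenfunctions: $\sin(n\xi)$, $n = 1, 2, 3, \ldots$
General solution: $\theta(\xi, t) = \sum c_n \sin(n\xi) e^{-n^2 t}$
Matching $\theta(\xi,0) = -3 \sin(\xi) + 3 \sin(4 \xi) + 3 \sin(5 \xi)$ term by term: $c_1=-3, c_4=3, c_5=3$.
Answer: $\theta(\xi, t) = -3 e^{-t} \sin(\xi) + 3 e^{-16 t} \sin(4 \xi) + 3 e^{-25 t} \sin(5 \xi)$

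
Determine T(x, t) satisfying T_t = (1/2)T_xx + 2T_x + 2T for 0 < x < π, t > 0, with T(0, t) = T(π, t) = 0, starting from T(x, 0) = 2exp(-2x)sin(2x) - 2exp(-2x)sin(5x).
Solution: Substitute T = exp(-2x)u, i.e. u = exp(2x)T.
By the product rule, T_x = exp(-2x)(u_x - 2u), T_xx = exp(-2x)(u_xx - 4u_x + 4u), T_t = exp(-2x)u_t.
Substituting into the PDE and dividing by exp(-2x): u_t = (1/2)(u_xx - 4u_x + 4u) + 2(u_x - 2u) + 2u.
The lower-order terms cancel, leaving the standard heat equation u_t = (1/2)u_xx.
Initial data for u: u(x,0) = exp(2x)T(x,0) = 2sin(2x) - 2sin(5x). The boundary conditions carry over: u(0,t) = u(π,t) = 0.
Solve for u:
  Using separation of variables u = X(x)G(t):
  Eigenfunctions: sin(nx), n = 1, 2, 3, ...
  General solution: u(x, t) = Σ c_n sin(nx) exp(-n² t/2)
  Matching u(x,0) = 2sin(2x) - 2sin(5x) term by term: c_2=2, c_5=-2.
Hence u(x,t) = 2exp(-2t)sin(2x) - 2exp(-25t/2)sin(5x).
Transform back: T(x,t) = exp(-2x)u(x,t).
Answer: T(x, t) = 2exp(-2t)exp(-2x)sin(2x) - 2exp(-25t/2)exp(-2x)sin(5x)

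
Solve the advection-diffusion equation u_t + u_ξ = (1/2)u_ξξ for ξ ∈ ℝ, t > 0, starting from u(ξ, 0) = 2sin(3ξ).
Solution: Change to a moving frame: let η = ξ - t, σ = t and write u(ξ,t) = w(η,σ).
By the chain rule u_t = w_σ - w_η, u_ξ = w_η, u_ξξ = w_ηη.
Then u_t + u_ξ = w_σ: the advection term cancels and the PDE becomes the heat equation w_σ = (1/2)w_ηη on η ∈ ℝ.
Initial data: w(η,0) = u(η,0) = 2sin(3η).
On η ∈ ℝ each mode satisfies (sin(nη))″ = -n² sin(nη), so exp(-n²σ/2) sin(nη) solves the heat equation; by superposition w(η,σ) = Σ c_n exp(-n²σ/2) sin(nη).
Reading off the coefficients: c_3=2, so w(η,σ) = 2exp(-9σ/2)sin(3η).
Substituting back η = ξ - t, σ = t: u(ξ,t) = w(ξ - t, t).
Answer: u(ξ, t) = -2exp(-9t/2)sin(3t - 3ξ)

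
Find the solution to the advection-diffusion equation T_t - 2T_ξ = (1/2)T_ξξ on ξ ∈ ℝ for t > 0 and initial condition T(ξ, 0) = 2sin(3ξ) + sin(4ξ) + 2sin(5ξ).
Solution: Change to a moving frame: let η = ξ + 2t, σ = t and write T(ξ,t) = u(η,σ).
By the chain rule T_t = u_σ + 2u_η, T_ξ = u_η, T_ξξ = u_ηη.
Then T_t - 2T_ξ = u_σ: the advection term cancels and the PDE becomes the heat equation u_σ = (1/2)u_ηη on η ∈ ℝ.
Initial data: u(η,0) = T(η,0) = 2sin(3η) + sin(4η) + 2sin(5η).
On η ∈ ℝ each mode satisfies (sin(nη))″ = -n² sin(nη), so exp(-n²σ/2) sin(nη) solves the heat equation; by superposition u(η,σ) = Σ c_n exp(-n²σ/2) sin(nη).
Reading off the coefficients: c_3=2, c_4=1, c_5=2, so u(η,σ) = exp(-8σ)sin(4η) + 2exp(-9σ/2)sin(3η) + 2exp(-25σ/2)sin(5η).
Substituting back η = ξ + 2t, σ = t: T(ξ,t) = u(ξ + 2t, t).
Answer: T(ξ, t) = exp(-8t)sin(8t + 4ξ) + 2exp(-9t/2)sin(6t + 3ξ) + 2exp(-25t/2)sin(10t + 5ξ)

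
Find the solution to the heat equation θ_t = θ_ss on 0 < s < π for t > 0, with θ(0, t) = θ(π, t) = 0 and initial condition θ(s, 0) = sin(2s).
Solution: Separating variables: θ = Σ c_n exp(-n²t) sin(ns). From θ(s,0) = sin(2s): c_2=1.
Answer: θ(s, t) = exp(-4t)sin(2s)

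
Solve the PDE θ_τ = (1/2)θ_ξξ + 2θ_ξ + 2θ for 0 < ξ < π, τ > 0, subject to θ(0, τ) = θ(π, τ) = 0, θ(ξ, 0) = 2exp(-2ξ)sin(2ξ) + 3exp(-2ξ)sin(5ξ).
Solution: Substitute θ = exp(-2ξ)u.
Then θ_ξ = exp(-2ξ)(u_ξ - 2u), θ_ξξ = exp(-2ξ)(u_ξξ - 4u_ξ + 4u), θ_τ = exp(-2ξ)u_τ; substituting and dividing by exp(-2ξ), the lower-order terms cancel: u_τ = (1/2)u_ξξ (standard heat equation).
Data for u: u(ξ,0) = exp(2ξ)θ(ξ,0) = 2sin(2ξ) + 3sin(5ξ). The boundary conditions carry over: u(0,τ) = u(π,τ) = 0.
Separating variables: u = Σ c_n exp(-n²τ/2) sin(nξ). From u(ξ,0) = 2sin(2ξ) + 3sin(5ξ): c_2=2, c_5=3.
So u(ξ,τ) = 2exp(-2τ)sin(2ξ) + 3exp(-25τ/2)sin(5ξ), and θ(ξ,τ) = exp(-2ξ)u(ξ,τ).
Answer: θ(ξ, τ) = 2exp(-2ξ)exp(-2τ)sin(2ξ) + 3exp(-2ξ)exp(-25τ/2)sin(5ξ)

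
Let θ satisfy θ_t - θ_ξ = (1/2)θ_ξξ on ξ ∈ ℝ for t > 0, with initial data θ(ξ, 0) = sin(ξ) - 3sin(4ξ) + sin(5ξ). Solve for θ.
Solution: Change to a moving frame: let η = ξ + t, σ = t and write θ(ξ,t) = u(η,σ).
By the chain rule θ_t = u_σ + u_η, θ_ξ = u_η, θ_ξξ = u_ηη.
Then θ_t - θ_ξ = u_σ: the advection term cancels and the PDE becomes the heat equation u_σ = (1/2)u_ηη on η ∈ ℝ.
Initial data: u(η,0) = θ(η,0) = sin(η) - 3sin(4η) + sin(5η).
On η ∈ ℝ each mode satisfies (sin(nη))″ = -n² sin(nη), so exp(-n²σ/2) sin(nη) solves the heat equation; by superposition u(η,σ) = Σ c_n exp(-n²σ/2) sin(nη).
Reading off the coefficients: c_1=1, c_4=-3, c_5=1, so u(η,σ) = -3exp(-8σ)sin(4η) + exp(-σ/2)sin(η) + exp(-25σ/2)sin(5η).
Substituting back η = ξ + t, σ = t: θ(ξ,t) = u(ξ + t, t).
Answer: θ(ξ, t) = -3exp(-8t)sin(4t + 4ξ) + exp(-t/2)sin(t + ξ) + exp(-25t/2)sin(5t + 5ξ)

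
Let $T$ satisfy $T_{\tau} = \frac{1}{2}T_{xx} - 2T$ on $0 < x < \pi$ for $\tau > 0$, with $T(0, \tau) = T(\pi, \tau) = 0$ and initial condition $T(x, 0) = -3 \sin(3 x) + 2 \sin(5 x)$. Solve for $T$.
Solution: Substitute $T = e^{-2\tau}u$, i.e. $u = e^{2\tau}T$.
By the product rule, $T_{\tau} = e^{-2\tau}(u_{\tau} - 2u)$, $T_{xx} = e^{-2\tau}u_{xx}$.
Substituting into the PDE and dividing by $e^{-2\tau}$: $u_{\tau} - 2u = \frac{1}{2}u_{xx} - 2u$.
The lower-order terms cancel, leaving the standard heat equation $u_{\tau} = \frac{1}{2}u_{xx}$.
Initial data for $u$: $u(x,0) = T(x,0) = -3 \sin(3 x) + 2 \sin(5 x)$. The boundary conditions carry over: $u(0,\tau) = u(\pi,\tau) = 0$.
Solve for $u$:
  Using separation of variables $u = X(x)G(\tau)$:
  Eigenfunctions: $\sin(nx)$, $n = 1, 2, 3, \ldots$
  General solution: $u(x, \tau) = \sum c_n \sin(nx) e^{-n^2 \tau/2}$
  Matching $u(x,0) = -3 \sin(3 x) + 2 \sin(5 x)$ term by term: $c_3=-3, c_5=2$.
Hence $u(x,\tau) = -3 e^{-9 \tau/2} \sin(3 x) + 2 e^{-25 \tau/2} \sin(5 x)$.
Transform back: $T(x,\tau) = e^{-2\tau}u(x,\tau)$.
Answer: $T(x, \tau) = -3 e^{-13 \tau/2} \sin(3 x) + 2 e^{-29 \tau/2} \sin(5 x)$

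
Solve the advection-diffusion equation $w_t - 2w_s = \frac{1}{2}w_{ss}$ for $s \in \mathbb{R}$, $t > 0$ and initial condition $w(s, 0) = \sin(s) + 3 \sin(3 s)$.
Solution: Change to a moving frame: let $\eta = s + 2t$, $\sigma = t$ and write $w(s,t) = u(\eta,\sigma)$.
By the chain rule $w_t = u_{\sigma} + 2u_{\eta}$, $w_s = u_{\eta}$, $w_{ss} = u_{\eta\eta}$.
Then $w_t - 2w_s = u_{\sigma}$: the advection term cancels and the PDE becomes the heat equation $u_{\sigma} = \frac{1}{2}u_{\eta\eta}$ on $\eta \in \mathbb{R}$.
Initial data: $u(\eta,0) = w(\eta,0) = \sin(\eta) + 3 \sin(3 \eta)$.
On $\eta \in \mathbb{R}$ each mode satisfies $(\sin(n\eta))'' = -n^2 \sin(n\eta)$, so $e^{-n^2\sigma/2} \sin(n\eta)$ solves the heat equation; by superposition $u(\eta,\sigma) = \sum c_n e^{-n^2\sigma/2} \sin(n\eta)$.
Reading off the coefficients: $c_1=1, c_3=3$, so $u(\eta,\sigma) = e^{-\sigma/2} \sin(\eta) + 3 e^{-9 \sigma/2} \sin(3 \eta)$.
Substituting back $\eta = s + 2t$, $\sigma = t$: $w(s,t) = u(s + 2t, t)$.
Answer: $w(s, t) = e^{-t/2} \sin(s + 2 t) + 3 e^{-9 t/2} \sin(3 s + 6 t)$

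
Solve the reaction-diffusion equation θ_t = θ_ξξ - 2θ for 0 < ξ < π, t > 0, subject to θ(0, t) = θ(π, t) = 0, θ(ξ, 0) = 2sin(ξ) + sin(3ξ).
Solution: Substitute θ = exp(-2t)u.
Then θ_t = exp(-2t)(u_t - 2u), θ_ξξ = exp(-2t)u_ξξ; substituting and dividing by exp(-2t), the lower-order terms cancel: u_t = u_ξξ (standard heat equation).
Data for u: u(ξ,0) = θ(ξ,0) = 2sin(ξ) + sin(3ξ). The boundary conditions carry over: u(0,t) = u(π,t) = 0.
Separating variables: u = Σ c_n exp(-n²t) sin(nξ). From u(ξ,0) = 2sin(ξ) + sin(3ξ): c_1=2, c_3=1.
So u(ξ,t) = 2exp(-t)sin(ξ) + exp(-9t)sin(3ξ), and θ(ξ,t) = exp(-2t)u(ξ,t).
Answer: θ(ξ, t) = 2exp(-3t)sin(ξ) + exp(-11t)sin(3ξ)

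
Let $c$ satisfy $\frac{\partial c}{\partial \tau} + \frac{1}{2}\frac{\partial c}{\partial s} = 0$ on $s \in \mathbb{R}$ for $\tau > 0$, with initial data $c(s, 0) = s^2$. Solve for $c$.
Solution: By characteristics ($ds/d\tau = 1/2$), $c(s,\tau) = f(s - \frac{1}{2}\tau)$ with $f = c( \cdot , 0)$.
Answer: $c(s, \tau) = \frac{1}{4} \tau^2 -  \tau s + s^2$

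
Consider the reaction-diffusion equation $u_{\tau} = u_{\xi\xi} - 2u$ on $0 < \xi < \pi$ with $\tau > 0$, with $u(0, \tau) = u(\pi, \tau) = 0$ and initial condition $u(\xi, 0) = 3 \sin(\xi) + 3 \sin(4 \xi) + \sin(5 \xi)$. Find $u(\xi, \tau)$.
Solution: Substitute $u = e^{-2\tau}w$.
Then $u_{\tau} = e^{-2\tau}(w_{\tau} - 2w)$, $u_{\xi\xi} = e^{-2\tau}w_{\xi\xi}$; substituting and dividing by $e^{-2\tau}$, the lower-order terms cancel: $w_{\tau} = w_{\xi\xi}$ (standard heat equation).
Data for $w$: $w(\xi,0) = u(\xi,0) = 3 \sin(\xi) + 3 \sin(4 \xi) + \sin(5 \xi)$. The boundary conditions carry over: $w(0,\tau) = w(\pi,\tau) = 0$.
Separating variables: $w = \sum c_n e^{-n^2\tau} \sin(n\xi)$. From $w(\xi,0) = 3 \sin(\xi) + 3 \sin(4 \xi) + \sin(5 \xi)$: $c_1=3, c_4=3, c_5=1$.
So $w(\xi,\tau) = 3 e^{-\tau} \sin(\xi) + 3 e^{-16 \tau} \sin(4 \xi) + e^{-25 \tau} \sin(5 \xi)$, and $u(\xi,\tau) = e^{-2\tau}w(\xi,\tau)$.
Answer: $u(\xi, \tau) = 3 e^{-3 \tau} \sin(\xi) + 3 e^{-18 \tau} \sin(4 \xi) + e^{-27 \tau} \sin(5 \xi)$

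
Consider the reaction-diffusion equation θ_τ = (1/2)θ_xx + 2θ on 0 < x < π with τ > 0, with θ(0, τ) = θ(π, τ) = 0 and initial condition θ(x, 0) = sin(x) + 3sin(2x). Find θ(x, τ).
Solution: Substitute θ = exp(2τ)u.
Then θ_τ = exp(2τ)(u_τ + 2u), θ_xx = exp(2τ)u_xx; substituting and dividing by exp(2τ), the lower-order terms cancel: u_τ = (1/2)u_xx (standard heat equation).
Data for u: u(x,0) = θ(x,0) = sin(x) + 3sin(2x). The boundary conditions carry over: u(0,τ) = u(π,τ) = 0.
Separating variables: u = Σ c_n exp(-n²τ/2) sin(nx). From u(x,0) = sin(x) + 3sin(2x): c_1=1, c_2=3.
So u(x,τ) = 3exp(-2τ)sin(2x) + exp(-τ/2)sin(x), and θ(x,τ) = exp(2τ)u(x,τ).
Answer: θ(x, τ) = exp(3τ/2)sin(x) + 3sin(2x)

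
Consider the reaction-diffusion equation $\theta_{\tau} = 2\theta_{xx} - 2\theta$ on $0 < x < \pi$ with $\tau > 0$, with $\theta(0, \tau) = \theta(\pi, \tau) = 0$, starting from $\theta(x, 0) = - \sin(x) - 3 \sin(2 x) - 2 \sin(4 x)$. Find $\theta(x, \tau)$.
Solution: Substitute $\theta = e^{-2\tau}u$, i.e. $u = e^{2\tau}\theta$.
By the product rule, $\theta_{\tau} = e^{-2\tau}(u_{\tau} - 2u)$, $\theta_{xx} = e^{-2\tau}u_{xx}$.
Substituting into the PDE and dividing by $e^{-2\tau}$: $u_{\tau} - 2u = 2u_{xx} - 2u$.
The lower-order terms cancel, leaving the standard heat equation $u_{\tau} = 2u_{xx}$.
Initial data for $u$: $u(x,0) = \theta(x,0) = - \sin(x) - 3 \sin(2 x) - 2 \sin(4 x)$. The boundary conditions carry over: $u(0,\tau) = u(\pi,\tau) = 0$.
Solve for $u$:
  Using separation of variables $u = X(x)G(\tau)$:
  Eigenfunctions: $\sin(nx)$, $n = 1, 2, 3, \ldots$
  General solution: $u(x, \tau) = \sum c_n \sin(nx) e^{-2n^2 \tau}$
  Matching $u(x,0) = - \sin(x) - 3 \sin(2 x) - 2 \sin(4 x)$ term by term: $c_1=-1, c_2=-3, c_4=-2$.
Hence $u(x,\tau) = - e^{-2 \tau} \sin(x) - 3 e^{-8 \tau} \sin(2 x) - 2 e^{-32 \tau} \sin(4 x)$.
Transform back: $\theta(x,\tau) = e^{-2\tau}u(x,\tau)$.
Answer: $\theta(x, \tau) = - e^{-4 \tau} \sin(x) - 3 e^{-10 \tau} \sin(2 x) - 2 e^{-34 \tau} \sin(4 x)$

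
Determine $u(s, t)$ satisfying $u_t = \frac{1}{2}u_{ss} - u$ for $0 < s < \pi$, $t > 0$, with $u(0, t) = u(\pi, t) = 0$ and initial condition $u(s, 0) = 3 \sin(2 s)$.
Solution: Substitute $u = e^{-t}w$, i.e. $w = e^{t}u$.
By the product rule, $u_t = e^{-t}(w_t - w)$, $u_{ss} = e^{-t}w_{ss}$.
Substituting into the PDE and dividing by $e^{-t}$: $w_t - w = \frac{1}{2}w_{ss} - w$.
The lower-order terms cancel, leaving the standard heat equation $w_t = \frac{1}{2}w_{ss}$.
Initial data for $w$: $w(s,0) = u(s,0) = 3 \sin(2 s)$. The boundary conditions carry over: $w(0,t) = w(\pi,t) = 0$.
Solve for $w$:
  Using separation of variables $w = X(s)T(t)$:
  Eigenfunctions: $\sin(ns)$, $n = 1, 2, 3, \ldots$
  General solution: $w(s, t) = \sum c_n \sin(ns) e^{-n^2 t/2}$
  Matching $w(s,0) = 3 \sin(2 s)$ term by term: $c_2=3$.
Hence $w(s,t) = 3 e^{-2 t} \sin(2 s)$.
Transform back: $u(s,t) = e^{-t}w(s,t)$.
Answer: $u(s, t) = 3 e^{-3 t} \sin(2 s)$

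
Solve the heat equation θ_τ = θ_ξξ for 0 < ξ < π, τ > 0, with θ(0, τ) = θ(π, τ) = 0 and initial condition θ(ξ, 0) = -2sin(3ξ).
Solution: Using separation of variables θ = X(ξ)G(τ):
Eigenfunctions: sin(nξ), n = 1, 2, 3, ...
General solution: θ(ξ, τ) = Σ c_n sin(nξ) exp(-n² τ)
Matching θ(ξ,0) = -2sin(3ξ) term by term: c_3=-2.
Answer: θ(ξ, τ) = -2exp(-9τ)sin(3ξ)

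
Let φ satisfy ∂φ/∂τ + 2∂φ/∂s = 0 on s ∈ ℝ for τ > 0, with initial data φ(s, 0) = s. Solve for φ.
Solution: By method of characteristics (waves move right with speed 2):
Along characteristics s - 2τ = const, φ is constant, so φ(s,τ) = f(s - 2τ) with f = φ(·, 0).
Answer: φ(s, τ) = s - 2τ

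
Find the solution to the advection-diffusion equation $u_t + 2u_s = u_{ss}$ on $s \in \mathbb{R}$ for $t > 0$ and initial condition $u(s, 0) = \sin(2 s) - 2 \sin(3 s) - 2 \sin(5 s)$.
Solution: Moving frame: $\eta = s - 2t$, $\sigma = t$, $u = w(\eta,\sigma)$, so $u_t = w_{\sigma} - 2w_{\eta}$ and $u_{ss} = w_{\eta\eta}$.
Hence $u_t + 2u_s = w_{\sigma}$ and the PDE becomes the heat equation $w_{\sigma} = w_{\eta\eta}$ on $\eta \in \mathbb{R}$.
Initial data: $w(\eta,0) = u(\eta,0) = \sin(2 \eta) - 2 \sin(3 \eta) - 2 \sin(5 \eta)$. Each mode $\sin(n\eta)$ decays as $e^{-n^2\sigma}$ on $\mathbb{R}$, so $w(\eta,\sigma) = \sum c_n e^{-n^2\sigma} \sin(n\eta)$ with $c_2=1, c_3=-2, c_5=-2$: $w(\eta,\sigma) = e^{-4 \sigma} \sin(2 \eta) - 2 e^{-9 \sigma} \sin(3 \eta) - 2 e^{-25 \sigma} \sin(5 \eta)$.
Substituting back: $u(s,t) = w(s - 2t, t)$.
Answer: $u(s, t) = e^{-4 t} \sin(2 s - 4 t) - 2 e^{-9 t} \sin(3 s - 6 t) - 2 e^{-25 t} \sin(5 s - 10 t)$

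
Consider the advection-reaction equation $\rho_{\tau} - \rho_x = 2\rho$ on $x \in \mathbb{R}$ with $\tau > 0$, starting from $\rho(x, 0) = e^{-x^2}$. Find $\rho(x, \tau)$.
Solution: Substitute $\rho = e^{2\tau}u$, i.e. $u = e^{-2\tau}\rho$.
By the product rule, $\rho_{\tau} = e^{2\tau}(u_{\tau} + 2u)$, $\rho_x = e^{2\tau}u_x$.
Substituting into the PDE and dividing by $e^{2\tau}$: $u_{\tau} + 2u - u_x = 2u$.
The lower-order terms cancel, leaving the standard advection equation $u_{\tau} - u_x = 0$.
Initial data for $u$: $u(x,0) = \rho(x,0) = e^{-x^2}$.
Solve for $u$:
  By method of characteristics (waves move left with speed 1):
  Along characteristics $x + \tau =$ const, $u$ is constant, so $u(x,\tau) = f(x + \tau)$ with $f = u( \cdot , 0)$.
Hence $u(x,\tau) = e^{-(x + \tau)^2}$.
Transform back: $\rho(x,\tau) = e^{2\tau}u(x,\tau)$.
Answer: $\rho(x, \tau) = e^{2 \tau} e^{-(\tau + x)^2}$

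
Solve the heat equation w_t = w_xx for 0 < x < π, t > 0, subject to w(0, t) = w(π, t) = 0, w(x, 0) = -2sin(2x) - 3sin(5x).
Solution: Using separation of variables w = X(x)T(t):
Eigenfunctions: sin(nx), n = 1, 2, 3, ...
General solution: w(x, t) = Σ c_n sin(nx) exp(-n² t)
Matching w(x,0) = -2sin(2x) - 3sin(5x) term by term: c_2=-2, c_5=-3.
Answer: w(x, t) = -2exp(-4t)sin(2x) - 3exp(-25t)sin(5x)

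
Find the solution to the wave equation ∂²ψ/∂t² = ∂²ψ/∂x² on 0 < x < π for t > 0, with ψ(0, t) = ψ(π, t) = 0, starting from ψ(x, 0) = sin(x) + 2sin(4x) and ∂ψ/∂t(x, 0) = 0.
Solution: Separating variables: ψ = Σ [A_n cos(ω_n t) + B_n sin(ω_n t)] sin(nx), ω_n = n. From ICs: A_1=1, A_4=2.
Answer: ψ(x, t) = sin(x)cos(t) + 2sin(4x)cos(4t)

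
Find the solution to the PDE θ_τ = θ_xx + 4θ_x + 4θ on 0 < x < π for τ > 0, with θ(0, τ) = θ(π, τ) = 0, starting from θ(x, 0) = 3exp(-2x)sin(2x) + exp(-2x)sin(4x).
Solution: Substitute θ = exp(-2x)u.
Then θ_x = exp(-2x)(u_x - 2u), θ_xx = exp(-2x)(u_xx - 4u_x + 4u), θ_τ = exp(-2x)u_τ; substituting and dividing by exp(-2x), the lower-order terms cancel: u_τ = u_xx (standard heat equation).
Data for u: u(x,0) = exp(2x)θ(x,0) = 3sin(2x) + sin(4x). The boundary conditions carry over: u(0,τ) = u(π,τ) = 0.
Separating variables: u = Σ c_n exp(-n²τ) sin(nx). From u(x,0) = 3sin(2x) + sin(4x): c_2=3, c_4=1.
So u(x,τ) = 3exp(-4τ)sin(2x) + exp(-16τ)sin(4x), and θ(x,τ) = exp(-2x)u(x,τ).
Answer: θ(x, τ) = 3exp(-2x)exp(-4τ)sin(2x) + exp(-2x)exp(-16τ)sin(4x)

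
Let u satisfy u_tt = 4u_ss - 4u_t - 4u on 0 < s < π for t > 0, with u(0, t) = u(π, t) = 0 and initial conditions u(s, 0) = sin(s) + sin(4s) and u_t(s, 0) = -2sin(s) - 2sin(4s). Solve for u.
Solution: Substitute u = exp(-2t)w, i.e. w = exp(2t)u.
By the product rule, u_t = exp(-2t)(w_t - 2w), u_tt = exp(-2t)(w_tt - 4w_t + 4w), u_ss = exp(-2t)w_ss.
Substituting into the PDE and dividing by exp(-2t): w_tt - 4w_t + 4w = 4w_ss - 4(w_t - 2w) - 4w.
The lower-order terms cancel, leaving the standard wave equation w_tt = 4w_ss.
Initial data for w: w(s,0) = u(s,0) = sin(s) + sin(4s); w_t(s,0) = u_t(s,0) + 2u(s,0) = 0. The boundary conditions carry over: w(0,t) = w(π,t) = 0.
Solve for w:
  Using separation of variables w = X(s)T(t):
  Eigenfunctions: sin(ns), n = 1, 2, 3, ...
  General solution: w(s, t) = Σ [A_n cos(2n t) + B_n sin(2n t)] sin(ns)
  From w(s,0) = sin(s) + sin(4s): A_1=1, A_4=1. From w_t(s,0) = 0: all B_n = 0.
Hence w(s,t) = sin(s)cos(2t) + sin(4s)cos(8t).
Transform back: u(s,t) = exp(-2t)w(s,t).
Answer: u(s, t) = exp(-2t)sin(s)cos(2t) + exp(-2t)sin(4s)cos(8t)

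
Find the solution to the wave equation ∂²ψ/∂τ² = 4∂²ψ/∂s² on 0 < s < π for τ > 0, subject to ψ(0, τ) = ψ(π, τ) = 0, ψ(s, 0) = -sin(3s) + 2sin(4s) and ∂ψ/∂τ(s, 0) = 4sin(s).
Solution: Using separation of variables ψ = X(s)T(τ):
Eigenfunctions: sin(ns), n = 1, 2, 3, ...
General solution: ψ(s, τ) = Σ [A_n cos(2n τ) + B_n sin(2n τ)] sin(ns)
From ψ(s,0) = -sin(3s) + 2sin(4s): A_3=-1, A_4=2. From ψ_τ(s,0) = 4sin(s), using ψ_τ(s,0) = Σ ω_n B_n sin(ns) with ω_n = 2n: B_1 = 4/2 = 2.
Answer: ψ(s, τ) = 2sin(s)sin(2τ) - sin(3s)cos(6τ) + 2sin(4s)cos(8τ)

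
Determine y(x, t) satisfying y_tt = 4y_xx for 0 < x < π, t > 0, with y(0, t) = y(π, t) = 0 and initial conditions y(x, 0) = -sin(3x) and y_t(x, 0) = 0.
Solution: Using separation of variables y = X(x)T(t):
Eigenfunctions: sin(nx), n = 1, 2, 3, ...
General solution: y(x, t) = Σ [A_n cos(2n t) + B_n sin(2n t)] sin(nx)
From y(x,0) = -sin(3x): A_3=-1. From y_t(x,0) = 0: all B_n = 0.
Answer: y(x, t) = -sin(3x)cos(6t)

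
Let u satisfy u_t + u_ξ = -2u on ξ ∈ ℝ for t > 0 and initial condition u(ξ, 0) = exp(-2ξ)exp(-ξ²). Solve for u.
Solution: Substitute u = exp(-2ξ)w.
Then u_ξ = exp(-2ξ)(w_ξ - 2w), u_t = exp(-2ξ)w_t; substituting and dividing by exp(-2ξ), the lower-order terms cancel: w_t + w_ξ = 0 (standard advection equation).
Data for w: w(ξ,0) = exp(2ξ)u(ξ,0) = exp(-ξ²).
By characteristics (dξ/dt = 1), w(ξ,t) = f(ξ - t) with f = w(·, 0).
So w(ξ,t) = exp(-(-t + ξ)²), and u(ξ,t) = exp(-2ξ)w(ξ,t).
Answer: u(ξ, t) = exp(-2ξ)exp(-(-t + ξ)²)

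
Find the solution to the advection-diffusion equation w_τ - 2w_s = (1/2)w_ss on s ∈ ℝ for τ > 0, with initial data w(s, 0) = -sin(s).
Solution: Change to a moving frame: let η = s + 2τ, σ = τ and write w(s,τ) = u(η,σ).
By the chain rule w_τ = u_σ + 2u_η, w_s = u_η, w_ss = u_ηη.
Then w_τ - 2w_s = u_σ: the advection term cancels and the PDE becomes the heat equation u_σ = (1/2)u_ηη on η ∈ ℝ.
Initial data: u(η,0) = w(η,0) = -sin(η).
On η ∈ ℝ each mode satisfies (sin(nη))″ = -n² sin(nη), so exp(-n²σ/2) sin(nη) solves the heat equation; by superposition u(η,σ) = Σ c_n exp(-n²σ/2) sin(nη).
Reading off the coefficients: c_1=-1, so u(η,σ) = -exp(-σ/2)sin(η).
Substituting back η = s + 2τ, σ = τ: w(s,τ) = u(s + 2τ, τ).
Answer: w(s, τ) = -exp(-τ/2)sin(s + 2τ)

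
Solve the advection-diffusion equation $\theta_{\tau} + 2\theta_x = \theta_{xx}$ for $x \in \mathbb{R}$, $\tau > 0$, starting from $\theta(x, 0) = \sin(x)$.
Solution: Moving frame: $\eta = x - 2\tau$, $\sigma = \tau$, $\theta = u(\eta,\sigma)$, so $\theta_{\tau} = u_{\sigma} - 2u_{\eta}$ and $\theta_{xx} = u_{\eta\eta}$.
Hence $\theta_{\tau} + 2\theta_x = u_{\sigma}$ and the PDE becomes the heat equation $u_{\sigma} = u_{\eta\eta}$ on $\eta \in \mathbb{R}$.
Initial data: $u(\eta,0) = \theta(\eta,0) = \sin(\eta)$. Each mode $\sin(n\eta)$ decays as $e^{-n^2\sigma}$ on $\mathbb{R}$, so $u(\eta,\sigma) = \sum c_n e^{-n^2\sigma} \sin(n\eta)$ with $c_1=1$: $u(\eta,\sigma) = e^{-\sigma} \sin(\eta)$.
Substituting back: $\theta(x,\tau) = u(x - 2\tau, \tau)$.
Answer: $\theta(x, \tau) = - e^{-\tau} \sin(2 \tau - x)$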